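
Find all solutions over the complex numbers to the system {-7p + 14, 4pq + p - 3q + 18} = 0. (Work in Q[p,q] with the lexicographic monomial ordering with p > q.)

Compute a lex Gröbner basis by Buchberger's algorithm.
f_1 = -7p + 14, LT = p.
f_2 = 4pq + p - 3q + 18, LT = pq.

S(f_1,f_2): lcm = pq. S = -1/4p - 5/4q - 9/2.
  reduce S modulo (f_1, f_2):
  remainder -5/4q - 5 ≠ 0; add h_3 = -5/4q - 5 to the basis.

The other S-polynomials (S(f_1,h_3), S(f_2,h_3)) all reduce to 0 modulo the current basis, so we have a Gröbner basis.
Inter-reduce: drop elements whose leading term is divisible by another's, tail-reduce, and make monic.
Reduced Gröbner basis: {p - 2, q + 4}.

Elimination: the polynomial q + 4 lies in the elimination ideal for q, so q ∈ {-4}. For each such q, the remaining basis elements (now univariate) give the rest of the solution.
  q = -4: the earlier basis element becomes p - 2 = 0, giving p = 2 — point (2, -4).
A lex Gröbner basis triangularizes the system, enabling back-substitution.

{(2, -4)}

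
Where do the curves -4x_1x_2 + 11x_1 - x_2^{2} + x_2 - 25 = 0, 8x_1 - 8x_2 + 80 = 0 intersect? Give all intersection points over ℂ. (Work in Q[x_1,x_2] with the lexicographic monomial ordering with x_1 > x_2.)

Compute a lex Gröbner basis by Buchberger's algorithm.
f_1 = -4x_1x_2 + 11x_1 - x_2^{2} + x_2 - 25, LT = x_1x_2.
f_2 = 8x_1 - 8x_2 + 80, LT = x_1.

S(f_1,f_2): lcm = x_1x_2. S = -\tfrac{11}{4}x_1 + \tfrac{5}{4}x_2^{2} - \tfrac{41}{4}x_2 + \tfrac{25}{4}.
  leading term x_1: subtract (-\tfrac{11}{32})·f_2 from -\tfrac{11}{4}x_1 + \tfrac{5}{4}x_2^{2} - \tfrac{41}{4}x_2 + \tfrac{25}{4} → \tfrac{5}{4}x_2^{2} - 13x_2 + \tfrac{135}{4}
  leading term x_2^{2}: no divisor's leading term divides it; move \tfrac{5}{4}x_2^{2} to the remainder.
  leading term x_2: no divisor's leading term divides it; move -13x_2 to the remainder.
  leading term 1: no divisor's leading term divides it; move \tfrac{135}{4} to the remainder.
  remainder \tfrac{5}{4}x_2^{2} - 13x_2 + \tfrac{135}{4} ≠ 0; add h_3 = \tfrac{5}{4}x_2^{2} - 13x_2 + \tfrac{135}{4} to the basis.

The other S-polynomials (S(f_1,h_3), S(f_2,h_3)) all reduce to 0 modulo the current basis, so we have a Gröbner basis.
Inter-reduce: drop elements whose leading term is divisible by another's, tail-reduce, and make monic.
Reduced Gröbner basis: {x_1 - x_2 + 10, x_2^{2} - \tfrac{52}{5}x_2 + 27}.

A lex Gröbner basis eliminates variables successively. Here x_2^{2} - \tfrac{52}{5}x_2 + 27 depends only on x_2, with roots {5, 27/5}; lifting each root through the earlier basis elements recovers the full solutions.
  x_2 = 5: the earlier basis element becomes x_1 + 5 = 0, giving x_1 = -5 — point (-5, 5).
  x_2 = 27/5: the earlier basis element becomes x_1 + \tfrac{23}{5} = 0, giving x_1 = -23/5 — point (-23/5, 27/5).

{(-5, 5), (-23/5, 27/5)}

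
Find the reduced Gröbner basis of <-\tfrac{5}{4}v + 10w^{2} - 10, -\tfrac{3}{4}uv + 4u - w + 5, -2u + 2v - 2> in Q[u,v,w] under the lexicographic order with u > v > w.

f_1 = -\tfrac{5}{4}v + 10w^{2} - 10, LT = v.
f_2 = -\tfrac{3}{4}uv + 4u - w + 5, LT = uv.
f_3 = -2u + 2v - 2, LT = u.

S(f_1,f_2): lcm = uv. S = -8uw^{2} + \tfrac{40}{3}u - \tfrac{4}{3}w + \tfrac{20}{3}.
  leading term uw^{2}: subtract (4w^{2})·f_3 from -8uw^{2} + \tfrac{40}{3}u - \tfrac{4}{3}w + \tfrac{20}{3} → \tfrac{40}{3}u - 8vw^{2} + 8w^{2} - \tfrac{4}{3}w + \tfrac{20}{3}
  leading term u: subtract (-\tfrac{20}{3})·f_3 from \tfrac{40}{3}u - 8vw^{2} + 8w^{2} - \tfrac{4}{3}w + \tfrac{20}{3} → -8vw^{2} + \tfrac{40}{3}v + 8w^{2} - \tfrac{4}{3}w - \tfrac{20}{3}
  leading term vw^{2}: subtract (\tfrac{32}{5}w^{2})·f_1 from -8vw^{2} + \tfrac{40}{3}v + 8w^{2} - \tfrac{4}{3}w - \tfrac{20}{3} → \tfrac{40}{3}v - 64w^{4} + 72w^{2} - \tfrac{4}{3}w - \tfrac{20}{3}
  leading term v: subtract (-\tfrac{32}{3})·f_1 from \tfrac{40}{3}v - 64w^{4} + 72w^{2} - \tfrac{4}{3}w - \tfrac{20}{3} → -64w^{4} + \tfrac{536}{3}w^{2} - \tfrac{4}{3}w - \tfrac{340}{3}
  leading term w^{4}: no divisor's leading term divides it; move -64w^{4} to the remainder.
  leading term w^{2}: no divisor's leading term divides it; move \tfrac{536}{3}w^{2} to the remainder.
  leading term w: no divisor's leading term divides it; move -\tfrac{4}{3}w to the remainder.
  leading term 1: no divisor's leading term divides it; move -\tfrac{340}{3} to the remainder.
  remainder -64w^{4} + \tfrac{536}{3}w^{2} - \tfrac{4}{3}w - \tfrac{340}{3} ≠ 0; add g_4 = -64w^{4} + \tfrac{536}{3}w^{2} - \tfrac{4}{3}w - \tfrac{340}{3} to the basis.

The other S-polynomials (S(f_1,f_3), S(f_2,f_3), S(f_1,g_4), S(f_2,g_4), S(f_3,g_4)) all reduce to 0 modulo the current basis, so we have a Gröbner basis.
Inter-reduce: drop elements whose leading term is divisible by another's, tail-reduce, and make monic.

G = {u - 8w^{2} + 9, v - 8w^{2} + 8, w^{4} - \tfrac{67}{24}w^{2} + \tfrac{1}{48}w + \tfrac{85}{48}}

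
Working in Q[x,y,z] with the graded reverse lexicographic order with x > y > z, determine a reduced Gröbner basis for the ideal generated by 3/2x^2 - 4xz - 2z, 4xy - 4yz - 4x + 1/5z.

f_1 = 3/2x^2 - 4xz - 2z, LT = x^2.
f_2 = 4xy - 4yz - 4x + 1/5z, LT = xy.

S(f_1,f_2): lcm = x^2y. S = -5/3xyz + x^2 - 1/20xz - 4/3yz.
  leading term xyz: subtract (-5/12z)·f_2 from -5/3xyz + x^2 - 1/20xz - 4/3yz → -5/3yz^2 + x^2 - 103/60xz - 4/3yz + 1/12z^2
  leading term yz^2: no divisor's leading term divides it; move -5/3yz^2 to the remainder.
  leading term x^2: subtract (2/3)·f_1 from x^2 - 103/60xz - 4/3yz + 1/12z^2 → 19/20xz - 4/3yz + 1/12z^2 + 4/3z
  leading term xz: no divisor's leading term divides it; move 19/20xz to the remainder.
  leading term yz: no divisor's leading term divides it; move -4/3yz to the remainder.
  leading term z^2: no divisor's leading term divides it; move 1/12z^2 to the remainder.
  leading term z: no divisor's leading term divides it; move 4/3z to the remainder.
  remainder -5/3yz^2 + 19/20xz - 4/3yz + 1/12z^2 + 4/3z ≠ 0; add g_3 = -5/3yz^2 + 19/20xz - 4/3yz + 1/12z^2 + 4/3z to the basis.

S(f_1,g_3): leading monomials are coprime, so the S-polynomial reduces to 0 (Buchberger's first criterion).
S(f_2,g_3): lcm = xyz^2. S = -yz^3 + 57/100x^2z - 4/5xyz - 19/20xz^2 + 1/20z^3 + 4/5xz.
  leading term yz^3: subtract (3/5z)·g_3 from -yz^3 + 57/100x^2z - 4/5xyz - 19/20xz^2 + 1/20z^3 + 4/5xz → 57/100x^2z - 4/5xyz - 38/25xz^2 + 4/5yz^2 + 4/5xz - 4/5z^2
  leading term x^2z: subtract (19/50z)·f_1 from 57/100x^2z - 4/5xyz - 38/25xz^2 + 4/5yz^2 + 4/5xz - 4/5z^2 → -4/5xyz + 4/5yz^2 + 4/5xz - 1/25z^2
  leading term xyz: subtract (-1/5z)·f_2 from -4/5xyz + 4/5yz^2 + 4/5xz - 1/25z^2 → 0
  remainder 0.

Every S-polynomial of the final basis reduces to 0, so we have a Gröbner basis.

G = {yz^2 - 57/100xz + 4/5yz - 1/20z^2 - 4/5z, x^2 - 8/3xz - 4/3z, xy - yz - x + 1/20z}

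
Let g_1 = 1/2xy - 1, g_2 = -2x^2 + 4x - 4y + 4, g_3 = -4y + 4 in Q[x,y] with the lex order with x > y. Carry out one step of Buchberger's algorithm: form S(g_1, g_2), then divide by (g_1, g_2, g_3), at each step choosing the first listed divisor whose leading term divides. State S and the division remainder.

S(g_1, g_2) = 2xy - 2x - 2y^2 + 2y; remainder on division = -2x + 4.

lcm(LM(g_1), LM(g_2)) = x^2y.
S = (lcm/LT(g_1))·g_1 − (lcm/LT(g_2))·g_2 = 2xy - 2x - 2y^2 + 2y.
Reduce S modulo (g_1, g_2, g_3) in that order:
  leading term xy: subtract (4)·g_1 from 2xy - 2x - 2y^2 + 2y → -2x - 2y^2 + 2y + 4
  leading term x: no divisor's leading term divides it; move -2x to the remainder.
  leading term y^2: subtract (1/2y)·g_3 from -2y^2 + 2y + 4 → 4
  leading term 1: no divisor's leading term divides it; move 4 to the remainder.
The remainder -2x + 4 is nonzero, so it would be added as the next basis element.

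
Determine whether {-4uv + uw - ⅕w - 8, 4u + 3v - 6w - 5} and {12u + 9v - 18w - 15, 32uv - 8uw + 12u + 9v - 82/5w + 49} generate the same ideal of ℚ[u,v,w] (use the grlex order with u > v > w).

Equality of ideals is decidable: compute both reduced Gröbner bases (unique for the ordering) and check whether they agree.
Buchberger on the first generating set:
f_1 = -4uv + uw - ⅕w - 8, LT = uv.
f_2 = 4u + 3v - 6w - 5, LT = u.

S(f_1,f_2): lcm = uv. S = -¼uw - ¾v² + 3/2vw + 5/4v + 1/20w + 2.
  reduce S modulo (f_1, f_2):
  remainder -¾v² + 27/16vw - ⅜w² + 5/4v - 21/80w + 2 ≠ 0; add g_3 = -¾v² + 27/16vw - ⅜w² + 5/4v - 21/80w + 2 to the basis.

The other S-polynomials (S(f_1,g_3), S(f_2,g_3)) all reduce to 0 modulo the current basis, so we have a Gröbner basis.
Inter-reduce: drop elements whose leading term is divisible by another's, tail-reduce, and make monic.
Reduced Gröbner basis: {v² - 9/4vw + ½w² - 5/3v + 7/20w - 8/3, u + ¾v - 3/2w - 5/4}.

Buchberger on the second generating set:
h_1 = 12u + 9v - 18w - 15, LT = u.
h_2 = 32uv - 8uw + 12u + 9v - 82/5w + 49, LT = uv.

S(h_1,h_2): lcm = uv. S = ¼uw + ¾v² - 3/2vw - ⅜u - 49/32v + 41/80w - 49/32.
  reduce S modulo (h_1, h_2):
  remainder ¾v² - 27/16vw + ⅜w² - 5/4v + 21/80w - 2 ≠ 0; add k_3 = ¾v² - 27/16vw + ⅜w² - 5/4v + 21/80w - 2 to the basis.

The other S-polynomials (S(h_1,k_3), S(h_2,k_3)) all reduce to 0 modulo the current basis, so we have a Gröbner basis.
Inter-reduce: drop elements whose leading term is divisible by another's, tail-reduce, and make monic.
Reduced Gröbner basis: {v² - 9/4vw + ½w² - 5/3v + 7/20w - 8/3, u + ¾v - 3/2w - 5/4}.

The two bases agree; hence the ideals are identical.

Yes, the ideals are equal.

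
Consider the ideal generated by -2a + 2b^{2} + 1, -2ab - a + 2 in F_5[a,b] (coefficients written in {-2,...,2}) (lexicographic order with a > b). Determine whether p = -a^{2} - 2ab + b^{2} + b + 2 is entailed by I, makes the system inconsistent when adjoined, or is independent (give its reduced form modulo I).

First compute the reduced Gröbner basis of I by Buchberger's algorithm.
f_1 = -2a + 2b^{2} + 1, LT = a.
f_2 = -2ab - a + 2, LT = ab.

S(f_1,f_2): lcm = ab. S = 2a - b^{3} + 2b + 1.
  leading term a: subtract (-1)·f_1 from 2a - b^{3} + 2b + 1 → -b^{3} + 2b^{2} + 2b + 2
  leading term b^{3}: no divisor's leading term divides it; move -b^{3} to the remainder.
  leading term b^{2}: no divisor's leading term divides it; move 2b^{2} to the remainder.
  leading term b: no divisor's leading term divides it; move 2b to the remainder.
  leading term 1: no divisor's leading term divides it; move 2 to the remainder.
  remainder -b^{3} + 2b^{2} + 2b + 2 ≠ 0; add h_3 = -b^{3} + 2b^{2} + 2b + 2 to the basis.

The other S-polynomials (S(f_1,h_3), S(f_2,h_3)) all reduce to 0 modulo the current basis, so we have a Gröbner basis.
Inter-reduce: drop elements whose leading term is divisible by another's, tail-reduce, and make monic.
Reduced Gröbner basis: {a - b^{2} + 2, b^{3} - 2b^{2} - 2b - 2}.
Label its elements g_1 = a - b^{2} + 2, g_2 = b^{3} - 2b^{2} - 2b - 2.

Reduce p = -a^{2} - 2ab + b^{2} + b + 2 modulo G:
  leading term a^{2}: subtract (-a)·g_1 from -a^{2} - 2ab + b^{2} + b + 2 → -ab^{2} - 2ab + 2a + b^{2} + b + 2
  leading term ab^{2}: subtract (-b^{2})·g_1 from -ab^{2} - 2ab + 2a + b^{2} + b + 2 → -2ab + 2a - b^{4} - 2b^{2} + b + 2
  leading term ab: subtract (-2b)·g_1 from -2ab + 2a - b^{4} - 2b^{2} + b + 2 → 2a - b^{4} - 2b^{3} - 2b^{2} + 2
  leading term a: subtract (2)·g_1 from 2a - b^{4} - 2b^{3} - 2b^{2} + 2 → -b^{4} - 2b^{3} - 2
  leading term b^{4}: subtract (-b)·g_2 from -b^{4} - 2b^{3} - 2 → b^{3} - 2b^{2} - 2b - 2
  leading term b^{3}: subtract (1)·g_2 from b^{3} - 2b^{2} - 2b - 2 → 0
  normal form = 0.
Since the normal form is 0, p ∈ I.

-a^{2} - 2ab + b^{2} + b + 2 lies in I (it reduces to 0).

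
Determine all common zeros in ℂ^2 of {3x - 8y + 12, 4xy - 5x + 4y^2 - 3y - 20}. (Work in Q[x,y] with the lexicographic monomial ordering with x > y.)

Compute a lex Gröbner basis by Buchberger's algorithm.
f_1 = 3x - 8y + 12, LT = x.
f_2 = 4xy - 5x + 4y^2 - 3y - 20, LT = xy.

S(f_1,f_2): lcm = xy. S = 5/4x - 11/3y^2 + 19/4y + 5.
  leading term x: subtract (5/12)·f_1 from 5/4x - 11/3y^2 + 19/4y + 5 → -11/3y^2 + 97/12y
  leading term y^2: no divisor's leading term divides it; move -11/3y^2 to the remainder.
  leading term y: no divisor's leading term divides it; move 97/12y to the remainder.
  remainder -11/3y^2 + 97/12y ≠ 0; add h_3 = -11/3y^2 + 97/12y to the basis.

The other S-polynomials (S(f_1,h_3), S(f_2,h_3)) all reduce to 0 modulo the current basis, so we have a Gröbner basis.
Inter-reduce: drop elements whose leading term is divisible by another's, tail-reduce, and make monic.
Reduced Gröbner basis: {x - 8/3y + 4, y^2 - 97/44y}.

Elimination: the polynomial y^2 - 97/44y lies in the elimination ideal for y, so y ∈ {0, 97/44}. For each such y, the remaining basis elements (now univariate) give the rest of the solution.
  y = 0: the earlier basis element becomes x + 4 = 0, giving x = -4 — point (-4, 0).
  y = 97/44: the earlier basis element becomes x - 62/33 = 0, giving x = 62/33 — point (62/33, 97/44).
Each listed point satisfies every original equation (direct substitution).

{(-4, 0), (62/33, 97/44)}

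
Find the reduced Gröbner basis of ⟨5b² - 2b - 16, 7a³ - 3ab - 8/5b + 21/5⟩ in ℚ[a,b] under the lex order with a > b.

G = {a³ - 3/7ab - 8/35b + ⅗, b² - ⅖b - 16/5}

f_1 = 5b² - 2b - 16, LT = b².
f_2 = 7a³ - 3ab - 8/5b + 21/5, LT = a³.

S(f_1,f_2): leading monomials are coprime, so the S-polynomial reduces to 0 (Buchberger's first criterion).
Every S-polynomial of the final basis reduces to 0, so we have a Gröbner basis.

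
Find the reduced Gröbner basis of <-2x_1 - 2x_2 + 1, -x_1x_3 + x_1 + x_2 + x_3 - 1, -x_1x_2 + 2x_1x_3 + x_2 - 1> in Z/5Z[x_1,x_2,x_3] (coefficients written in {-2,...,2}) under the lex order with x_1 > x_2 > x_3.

G = {x_1 + x_3^2 - x_3 + 2, x_2 - x_3^2 + x_3, x_3^3 - x_3^2 - 2x_3 + 2}

f_1 = -2x_1 - 2x_2 + 1, LT = x_1.
f_2 = -x_1x_3 + x_1 + x_2 + x_3 - 1, LT = x_1x_3.
f_3 = -x_1x_2 + 2x_1x_3 + x_2 - 1, LT = x_1x_2.

S(f_1,f_2): lcm = x_1x_3. S = x_1 + x_2x_3 + x_2 - 2x_3 - 1.
  reduce S modulo (f_1, f_2, f_3):
  remainder x_2x_3 - 2x_3 + 2 ≠ 0; add g_4 = x_2x_3 - 2x_3 + 2 to the basis.

S(f_1,f_3): lcm = x_1x_2. S = 2x_1x_3 + x_2^2 - 2x_2 - 1.
  reduce S modulo (f_1, f_2, f_3, g_4):
  remainder x_2^2 - 2x_2 + 2x_3 - 2 ≠ 0; add g_5 = x_2^2 - 2x_2 + 2x_3 - 2 to the basis.

S(f_2,f_3): lcm = x_1x_2x_3. S = -x_1x_2 + 2x_1x_3^2 - x_2^2 + x_2 - x_3.
  reduce S modulo (f_1, f_2, f_3, g_4, g_5):
  remainder -2x_2 + 2x_3^2 - 2x_3 ≠ 0; add g_6 = -2x_2 + 2x_3^2 - 2x_3 to the basis.

S(g_4,g_6): lcm = x_2x_3. S = x_3^3 - x_3^2 - 2x_3 + 2.
  reduce S modulo (f_1, f_2, f_3, g_4, g_5, g_6):
  remainder x_3^3 - x_3^2 - 2x_3 + 2 ≠ 0; add g_7 = x_3^3 - x_3^2 - 2x_3 + 2 to the basis.

The other S-polynomials (S(f_1,g_4), S(f_2,g_4), S(f_3,g_4), S(f_1,g_5), S(f_2,g_5), S(f_3,g_5), S(g_4,g_5), S(f_1,g_6), S(f_2,g_6), S(f_3,g_6), S(g_5,g_6), S(f_1,g_7), S(f_2,g_7), S(f_3,g_7), S(g_4,g_7), S(g_5,g_7), S(g_6,g_7)) all reduce to 0 modulo the current basis, so we have a Gröbner basis.
Inter-reduce: drop elements whose leading term is divisible by another's, tail-reduce, and make monic.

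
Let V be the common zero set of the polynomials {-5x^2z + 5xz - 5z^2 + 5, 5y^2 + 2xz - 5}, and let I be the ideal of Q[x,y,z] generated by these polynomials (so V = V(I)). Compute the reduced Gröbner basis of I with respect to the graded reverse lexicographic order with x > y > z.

This is the nonlinear analogue of row-reducing a linear system.

f_1 = -5x^2z + 5xz - 5z^2 + 5, LT = x^2z.
f_2 = 5y^2 + 2xz - 5, LT = y^2.

The S-polynomials (S(f_1,f_2)) all reduce to 0 modulo the current basis, so we have a Gröbner basis.

G = {x^2z - xz + z^2 - 1, y^2 + 2/5xz - 1}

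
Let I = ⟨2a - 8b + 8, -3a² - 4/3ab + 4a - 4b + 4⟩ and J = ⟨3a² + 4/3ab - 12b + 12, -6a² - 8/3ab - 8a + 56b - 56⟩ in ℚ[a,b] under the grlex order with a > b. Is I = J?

Two ideals are equal iff their reduced Gröbner bases coincide (the reduced basis is unique for a fixed ordering).
Buchberger on the first generating set:
f_1 = 2a - 8b + 8, LT = a.
f_2 = -3a² - 4/3ab + 4a - 4b + 4, LT = a².

S(f_1,f_2): lcm = a². S = -40/9ab + 16/3a - 4/3b + 4/3.
  leading term ab: subtract (-20/9b)·f_1 from -40/9ab + 16/3a - 4/3b + 4/3 → -160/9b² + 16/3a + 148/9b + 4/3
  leading term b²: no divisor's leading term divides it; move -160/9b² to the remainder.
  leading term a: subtract (8/3)·f_1 from 16/3a + 148/9b + 4/3 → 340/9b - 20
  leading term b: no divisor's leading term divides it; move 340/9b to the remainder.
  leading term 1: no divisor's leading term divides it; move -20 to the remainder.
  remainder -160/9b² + 340/9b - 20 ≠ 0; add g_3 = -160/9b² + 340/9b - 20 to the basis.

The other S-polynomials (S(f_1,g_3), S(f_2,g_3)) all reduce to 0 modulo the current basis, so we have a Gröbner basis.
Inter-reduce: drop elements whose leading term is divisible by another's, tail-reduce, and make monic.
Reduced Gröbner basis: {b² - 17/8b + 9/8, a - 4b + 4}.

Buchberger on the second generating set:
h_1 = 3a² + 4/3ab - 12b + 12, LT = a².
h_2 = -6a² - 8/3ab - 8a + 56b - 56, LT = a².

S(h_1,h_2): lcm = a². S = -4/3a + 16/3b - 16/3.
  leading term a: no divisor's leading term divides it; move -4/3a to the remainder.
  leading term b: no divisor's leading term divides it; move 16/3b to the remainder.
  leading term 1: no divisor's leading term divides it; move -16/3 to the remainder.
  remainder -4/3a + 16/3b - 16/3 ≠ 0; add k_3 = -4/3a + 16/3b - 16/3 to the basis.

S(h_1,k_3): lcm = a². S = 40/9ab - 4a - 4b + 4.
  leading term ab: subtract (-10/3b)·k_3 from 40/9ab - 4a - 4b + 4 → 160/9b² - 4a - 196/9b + 4
  leading term b²: no divisor's leading term divides it; move 160/9b² to the remainder.
  leading term a: subtract (3)·k_3 from -4a - 196/9b + 4 → -340/9b + 20
  leading term b: no divisor's leading term divides it; move -340/9b to the remainder.
  leading term 1: no divisor's leading term divides it; move 20 to the remainder.
  remainder 160/9b² - 340/9b + 20 ≠ 0; add k_4 = 160/9b² - 340/9b + 20 to the basis.

The other S-polynomials (S(h_2,k_3), S(h_1,k_4), S(h_2,k_4), S(k_3,k_4)) all reduce to 0 modulo the current basis, so we have a Gröbner basis.
Inter-reduce: drop elements whose leading term is divisible by another's, tail-reduce, and make monic.
Reduced Gröbner basis: {b² - 17/8b + 9/8, a - 4b + 4}.

The two bases agree; hence the ideals are identical.

Yes, the ideals are equal.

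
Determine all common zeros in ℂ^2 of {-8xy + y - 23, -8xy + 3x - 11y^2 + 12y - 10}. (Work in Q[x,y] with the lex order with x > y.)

{(3, -1), (-85/24 - sqrt(418)/12, 1 - sqrt(418)/44), (-85/24 + sqrt(418)/12, sqrt(418)/44 + 1)}

Compute a lex Gröbner basis by Buchberger's algorithm.
f_1 = -8xy + y - 23, LT = xy.
f_2 = -8xy + 3x - 11y^2 + 12y - 10, LT = xy.

S(f_1,f_2): lcm = xy. S = 3/8x - 11/8y^2 + 11/8y + 13/8.
  leading term x: no divisor's leading term divides it; move 3/8x to the remainder.
  leading term y^2: no divisor's leading term divides it; move -11/8y^2 to the remainder.
  leading term y: no divisor's leading term divides it; move 11/8y to the remainder.
  leading term 1: no divisor's leading term divides it; move 13/8 to the remainder.
  remainder 3/8x - 11/8y^2 + 11/8y + 13/8 ≠ 0; add h_3 = 3/8x - 11/8y^2 + 11/8y + 13/8 to the basis.

S(f_1,h_3): lcm = xy. S = 11/3y^3 - 11/3y^2 - 107/24y + 23/8.
  leading term y^3: no divisor's leading term divides it; move 11/3y^3 to the remainder.
  leading term y^2: no divisor's leading term divides it; move -11/3y^2 to the remainder.
  leading term y: no divisor's leading term divides it; move -107/24y to the remainder.
  leading term 1: no divisor's leading term divides it; move 23/8 to the remainder.
  remainder 11/3y^3 - 11/3y^2 - 107/24y + 23/8 ≠ 0; add h_4 = 11/3y^3 - 11/3y^2 - 107/24y + 23/8 to the basis.

The other S-polynomials (S(f_2,h_3), S(f_1,h_4), S(f_2,h_4), S(h_3,h_4)) all reduce to 0 modulo the current basis, so we have a Gröbner basis.
Inter-reduce: drop elements whose leading term is divisible by another's, tail-reduce, and make monic.
Reduced Gröbner basis: {x - 11/3y^2 + 11/3y + 13/3, y^3 - y^2 - 107/88y + 69/88}.

From the last basis element, y^3 - y^2 - 107/88y + 69/88 = 0, so y takes values in {-1, 1 - sqrt(418)/44, sqrt(418)/44 + 1}. Each choice, substituted upward through the basis, yields the corresponding point(s) of the solution set.
  y = -1: the earlier basis element becomes x - 3 = 0, giving x = 3 — point (3, -1).
  y = 1 - sqrt(418)/44: the earlier basis element becomes x + sqrt(418)/12 + 85/24 = 0, giving x = -85/24 - sqrt(418)/12 — point (-85/24 - sqrt(418)/12, 1 - sqrt(418)/44).
  y = sqrt(418)/44 + 1: the earlier basis element becomes x - sqrt(418)/12 + 85/24 = 0, giving x = -85/24 + sqrt(418)/12 — point (-85/24 + sqrt(418)/12, sqrt(418)/44 + 1).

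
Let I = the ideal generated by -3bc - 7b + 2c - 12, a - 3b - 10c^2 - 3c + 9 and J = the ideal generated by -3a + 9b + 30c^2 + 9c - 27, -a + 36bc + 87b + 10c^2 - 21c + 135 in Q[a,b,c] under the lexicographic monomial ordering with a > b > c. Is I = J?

Yes, the ideals are equal.

Two ideals are equal iff their reduced Gröbner bases coincide (the reduced basis is unique for a fixed ordering).
Buchberger on the first generating set:
f_1 = -3bc - 7b + 2c - 12, LT = bc.
f_2 = a - 3b - 10c^2 - 3c + 9, LT = a.

The S-polynomials (S(f_1,f_2)) all reduce to 0 modulo the current basis, so we have a Gröbner basis.
Inter-reduce: drop elements whose leading term is divisible by another's, tail-reduce, and make monic.
Reduced Gröbner basis: {a - 3b - 10c^2 - 3c + 9, bc + 7/3b - 2/3c + 4}.

Buchberger on the second generating set:
h_1 = -3a + 9b + 30c^2 + 9c - 27, LT = a.
h_2 = -a + 36bc + 87b + 10c^2 - 21c + 135, LT = a.

S(h_1,h_2): lcm = a. S = 36bc + 84b - 24c + 144.
  reduce S modulo (h_1, h_2):
  remainder 36bc + 84b - 24c + 144 ≠ 0; add k_3 = 36bc + 84b - 24c + 144 to the basis.

The other S-polynomials (S(h_1,k_3), S(h_2,k_3)) all reduce to 0 modulo the current basis, so we have a Gröbner basis.
Inter-reduce: drop elements whose leading term is divisible by another's, tail-reduce, and make monic.
Reduced Gröbner basis: {a - 3b - 10c^2 - 3c + 9, bc + 7/3b - 2/3c + 4}.

Same reduced basis, so the two generating sets span the same ideal.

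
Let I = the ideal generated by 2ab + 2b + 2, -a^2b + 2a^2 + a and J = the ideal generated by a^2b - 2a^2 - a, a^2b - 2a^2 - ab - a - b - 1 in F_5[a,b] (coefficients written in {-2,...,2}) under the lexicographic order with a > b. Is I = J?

Yes, the ideals are equal.

For a fixed monomial order, each ideal has a unique reduced Gröbner basis; comparing bases decides equality.
Buchberger on the first generating set:
f_1 = 2ab + 2b + 2, LT = ab.
f_2 = -a^2b + 2a^2 + a, LT = a^2b.

S(f_1,f_2): lcm = a^2b. S = 2a^2 + ab + 2a.
  leading term a^2: no divisor's leading term divides it; move 2a^2 to the remainder.
  leading term ab: subtract (-2)·f_1 from ab + 2a → 2a - b - 1
  leading term a: no divisor's leading term divides it; move 2a to the remainder.
  leading term b: no divisor's leading term divides it; move -b to the remainder.
  leading term 1: no divisor's leading term divides it; move -1 to the remainder.
  remainder 2a^2 + 2a - b - 1 ≠ 0; add g_3 = 2a^2 + 2a - b - 1 to the basis.

S(f_1,g_3): lcm = a^2b. S = a - 2b^2 - 2b.
  leading term a: no divisor's leading term divides it; move a to the remainder.
  leading term b^2: no divisor's leading term divides it; move -2b^2 to the remainder.
  leading term b: no divisor's leading term divides it; move -2b to the remainder.
  remainder a - 2b^2 - 2b ≠ 0; add g_4 = a - 2b^2 - 2b to the basis.

S(f_1,g_4): lcm = ab. S = 2b^3 + 2b^2 + b + 1.
  leading term b^3: no divisor's leading term divides it; move 2b^3 to the remainder.
  leading term b^2: no divisor's leading term divides it; move 2b^2 to the remainder.
  leading term b: no divisor's leading term divides it; move b to the remainder.
  leading term 1: no divisor's leading term divides it; move 1 to the remainder.
  remainder 2b^3 + 2b^2 + b + 1 ≠ 0; add g_5 = 2b^3 + 2b^2 + b + 1 to the basis.

The other S-polynomials (S(f_2,g_3), S(f_2,g_4), S(g_3,g_4), S(f_1,g_5), S(f_2,g_5), S(g_3,g_5), S(g_4,g_5)) all reduce to 0 modulo the current basis, so we have a Gröbner basis.
Inter-reduce: drop elements whose leading term is divisible by another's, tail-reduce, and make monic.
Reduced Gröbner basis: {a - 2b^2 - 2b, b^3 + b^2 - 2b - 2}.

Buchberger on the second generating set:
h_1 = a^2b - 2a^2 - a, LT = a^2b.
h_2 = a^2b - 2a^2 - ab - a - b - 1, LT = a^2b.

S(h_1,h_2): lcm = a^2b. S = ab + b + 1.
  leading term ab: no divisor's leading term divides it; move ab to the remainder.
  leading term b: no divisor's leading term divides it; move b to the remainder.
  leading term 1: no divisor's leading term divides it; move 1 to the remainder.
  remainder ab + b + 1 ≠ 0; add k_3 = ab + b + 1 to the basis.

S(h_1,k_3): lcm = a^2b. S = -2a^2 - ab - 2a.
  leading term a^2: no divisor's leading term divides it; move -2a^2 to the remainder.
  leading term ab: subtract (-1)·k_3 from -ab - 2a → -2a + b + 1
  leading term a: no divisor's leading term divides it; move -2a to the remainder.
  leading term b: no divisor's leading term divides it; move b to the remainder.
  leading term 1: no divisor's leading term divides it; move 1 to the remainder.
  remainder -2a^2 - 2a + b + 1 ≠ 0; add k_4 = -2a^2 - 2a + b + 1 to the basis.

S(h_1,k_4): lcm = a^2b. S = -2a^2 - ab - a - 2b^2 - 2b.
  leading term a^2: subtract (1)·k_4 from -2a^2 - ab - a - 2b^2 - 2b → -ab + a - 2b^2 + 2b - 1
  leading term ab: subtract (-1)·k_3 from -ab + a - 2b^2 + 2b - 1 → a - 2b^2 - 2b
  leading term a: no divisor's leading term divides it; move a to the remainder.
  leading term b^2: no divisor's leading term divides it; move -2b^2 to the remainder.
  leading term b: no divisor's leading term divides it; move -2b to the remainder.
  remainder a - 2b^2 - 2b ≠ 0; add k_5 = a - 2b^2 - 2b to the basis.

S(h_1,k_5): lcm = a^2b. S = -2a^2 + 2ab^3 + 2ab^2 - a.
  leading term a^2: subtract (1)·k_4 from -2a^2 + 2ab^3 + 2ab^2 - a → 2ab^3 + 2ab^2 + a - b - 1
  leading term ab^3: subtract (2b^2)·k_3 from 2ab^3 + 2ab^2 + a - b - 1 → 2ab^2 + a - 2b^3 - 2b^2 - b - 1
  leading term ab^2: subtract (2b)·k_3 from 2ab^2 + a - 2b^3 - 2b^2 - b - 1 → a - 2b^3 + b^2 + 2b - 1
  leading term a: subtract (1)·k_5 from a - 2b^3 + b^2 + 2b - 1 → -2b^3 - 2b^2 - b - 1
  leading term b^3: no divisor's leading term divides it; move -2b^3 to the remainder.
  leading term b^2: no divisor's leading term divides it; move -2b^2 to the remainder.
  leading term b: no divisor's leading term divides it; move -b to the remainder.
  leading term 1: no divisor's leading term divides it; move -1 to the remainder.
  remainder -2b^3 - 2b^2 - b - 1 ≠ 0; add k_6 = -2b^3 - 2b^2 - b - 1 to the basis.

The other S-polynomials (S(h_2,k_3), S(h_2,k_4), S(k_3,k_4), S(h_2,k_5), S(k_3,k_5), S(k_4,k_5), S(h_1,k_6), S(h_2,k_6), S(k_3,k_6), S(k_4,k_6), S(k_5,k_6)) all reduce to 0 modulo the current basis, so we have a Gröbner basis.
Inter-reduce: drop elements whose leading term is divisible by another's, tail-reduce, and make monic.
Reduced Gröbner basis: {a - 2b^2 - 2b, b^3 + b^2 - 2b - 2}.

These coincide, so the ideals are equal.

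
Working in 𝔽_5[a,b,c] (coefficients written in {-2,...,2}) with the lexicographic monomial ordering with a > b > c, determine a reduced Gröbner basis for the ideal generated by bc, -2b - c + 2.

Buchberger's algorithm terminates because the ascending chain of leading-term ideals stabilizes.

f_1 = bc, LT = bc.
f_2 = -2b - c + 2, LT = b.

S(f_1,f_2): lcm = bc. S = 2c² + c.
  reduce S modulo (f_1, f_2):
  remainder 2c² + c ≠ 0; add g_3 = 2c² + c to the basis.

The other S-polynomials (S(f_1,g_3), S(f_2,g_3)) all reduce to 0 modulo the current basis, so we have a Gröbner basis.
Inter-reduce: drop elements whose leading term is divisible by another's, tail-reduce, and make monic.

G = {b - 2c - 1, c² - 2c}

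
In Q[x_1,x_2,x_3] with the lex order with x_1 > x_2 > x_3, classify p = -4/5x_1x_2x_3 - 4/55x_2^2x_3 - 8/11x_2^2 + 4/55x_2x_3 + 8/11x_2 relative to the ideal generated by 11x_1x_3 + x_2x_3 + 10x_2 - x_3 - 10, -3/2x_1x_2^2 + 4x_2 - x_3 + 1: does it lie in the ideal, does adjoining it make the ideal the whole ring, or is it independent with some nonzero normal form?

First compute the reduced Gröbner basis of I by Buchberger's algorithm.
f_1 = 11x_1x_3 + x_2x_3 + 10x_2 - x_3 - 10, LT = x_1x_3.
f_2 = -3/2x_1x_2^2 + 4x_2 - x_3 + 1, LT = x_1x_2^2.

S(f_1,f_2): lcm = x_1x_2^2x_3. S = 1/11x_2^3x_3 + 10/11x_2^3 - 1/11x_2^2x_3 - 10/11x_2^2 + 8/3x_2x_3 - 2/3x_3^2 + 2/3x_3.
  reduce S modulo (f_1, f_2):
  remainder 1/11x_2^3x_3 + 10/11x_2^3 - 1/11x_2^2x_3 - 10/11x_2^2 + 8/3x_2x_3 - 2/3x_3^2 + 2/3x_3 ≠ 0; add h_3 = 1/11x_2^3x_3 + 10/11x_2^3 - 1/11x_2^2x_3 - 10/11x_2^2 + 8/3x_2x_3 - 2/3x_3^2 + 2/3x_3 to the basis.

The other S-polynomials (S(f_1,h_3), S(f_2,h_3)) all reduce to 0 modulo the current basis, so we have a Gröbner basis.
Inter-reduce: drop elements whose leading term is divisible by another's, tail-reduce, and make monic.
Reduced Gröbner basis: {x_1x_2^2 - 8/3x_2 + 2/3x_3 - 2/3, x_1x_3 + 1/11x_2x_3 + 10/11x_2 - 1/11x_3 - 10/11, x_2^3x_3 + 10x_2^3 - x_2^2x_3 - 10x_2^2 + 88/3x_2x_3 - 22/3x_3^2 + 22/3x_3}.
Label its elements g_1 = x_1x_2^2 - 8/3x_2 + 2/3x_3 - 2/3, g_2 = x_1x_3 + 1/11x_2x_3 + 10/11x_2 - 1/11x_3 - 10/11, g_3 = x_2^3x_3 + 10x_2^3 - x_2^2x_3 - 10x_2^2 + 88/3x_2x_3 - 22/3x_3^2 + 22/3x_3.

Reduce p = -4/5x_1x_2x_3 - 4/55x_2^2x_3 - 8/11x_2^2 + 4/55x_2x_3 + 8/11x_2 modulo G:
  leading term x_1x_2x_3: subtract (-4/5x_2)·g_2 from -4/5x_1x_2x_3 - 4/55x_2^2x_3 - 8/11x_2^2 + 4/55x_2x_3 + 8/11x_2 → 0
  normal form = 0.
Since the normal form is 0, p ∈ I.

-4/5x_1x_2x_3 - 4/55x_2^2x_3 - 8/11x_2^2 + 4/55x_2x_3 + 8/11x_2 lies in I (it reduces to 0).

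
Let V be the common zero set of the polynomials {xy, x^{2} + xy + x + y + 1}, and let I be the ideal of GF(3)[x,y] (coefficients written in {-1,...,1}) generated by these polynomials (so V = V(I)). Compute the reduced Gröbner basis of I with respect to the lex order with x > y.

G = {x^{2} + x + y + 1, xy, y^{2} + y}

f_1 = xy, LT = xy.
f_2 = x^{2} + xy + x + y + 1, LT = x^{2}.

S(f_1,f_2): lcm = x^{2}y. S = -xy^{2} - xy - y^{2} - y.
  leading term xy^{2}: subtract (-y)·f_1 from -xy^{2} - xy - y^{2} - y → -xy - y^{2} - y
  leading term xy: subtract (-1)·f_1 from -xy - y^{2} - y → -y^{2} - y
  leading term y^{2}: no divisor's leading term divides it; move -y^{2} to the remainder.
  leading term y: no divisor's leading term divides it; move -y to the remainder.
  remainder -y^{2} - y ≠ 0; add g_3 = -y^{2} - y to the basis.

The other S-polynomials (S(f_1,g_3), S(f_2,g_3)) all reduce to 0 modulo the current basis, so we have a Gröbner basis.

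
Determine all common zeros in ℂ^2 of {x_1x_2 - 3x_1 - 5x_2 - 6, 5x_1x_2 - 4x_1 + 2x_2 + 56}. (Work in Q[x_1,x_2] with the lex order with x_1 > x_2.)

Compute a lex Gröbner basis by Buchberger's algorithm.
f_1 = x_1x_2 - 3x_1 - 5x_2 - 6, LT = x_1x_2.
f_2 = 5x_1x_2 - 4x_1 + 2x_2 + 56, LT = x_1x_2.

S(f_1,f_2): lcm = x_1x_2. S = -11/5x_1 - 27/5x_2 - 86/5.
  leading term x_1: no divisor's leading term divides it; move -11/5x_1 to the remainder.
  leading term x_2: no divisor's leading term divides it; move -27/5x_2 to the remainder.
  leading term 1: no divisor's leading term divides it; move -86/5 to the remainder.
  remainder -11/5x_1 - 27/5x_2 - 86/5 ≠ 0; add h_3 = -11/5x_1 - 27/5x_2 - 86/5 to the basis.

S(f_1,h_3): lcm = x_1x_2. S = -3x_1 - 27/11x_2^2 - 141/11x_2 - 6.
  leading term x_1: subtract (15/11)·h_3 from -3x_1 - 27/11x_2^2 - 141/11x_2 - 6 → -27/11x_2^2 - 60/11x_2 + 192/11
  leading term x_2^2: no divisor's leading term divides it; move -27/11x_2^2 to the remainder.
  leading term x_2: no divisor's leading term divides it; move -60/11x_2 to the remainder.
  leading term 1: no divisor's leading term divides it; move 192/11 to the remainder.
  remainder -27/11x_2^2 - 60/11x_2 + 192/11 ≠ 0; add h_4 = -27/11x_2^2 - 60/11x_2 + 192/11 to the basis.

The other S-polynomials (S(f_2,h_3), S(f_1,h_4), S(f_2,h_4), S(h_3,h_4)) all reduce to 0 modulo the current basis, so we have a Gröbner basis.
Inter-reduce: drop elements whose leading term is divisible by another's, tail-reduce, and make monic.
Reduced Gröbner basis: {x_1 + 27/11x_2 + 86/11, x_2^2 + 20/9x_2 - 64/9}.

Since the basis is lex-ordered, x_2^2 + 20/9x_2 - 64/9 is univariate in x_2. Its roots are {-4, 16/9}. Back-substituting each root into the other basis elements fixes the other coordinates.
  x_2 = -4: the earlier basis element becomes x_1 - 2 = 0, giving x_1 = 2 — point (2, -4).
  x_2 = 16/9: the earlier basis element becomes x_1 + 134/11 = 0, giving x_1 = -134/11 — point (-134/11, 16/9).

{(2, -4), (-134/11, 16/9)}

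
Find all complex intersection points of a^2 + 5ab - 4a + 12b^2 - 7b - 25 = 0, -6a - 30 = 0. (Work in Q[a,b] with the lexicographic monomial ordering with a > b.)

{(-5, 1), (-5, 5/3)}

Compute a lex Gröbner basis by Buchberger's algorithm.
f_1 = a^2 + 5ab - 4a + 12b^2 - 7b - 25, LT = a^2.
f_2 = -6a - 30, LT = a.

S(f_1,f_2): lcm = a^2. S = 5ab - 9a + 12b^2 - 7b - 25.
  leading term ab: subtract (-5/6b)·f_2 from 5ab - 9a + 12b^2 - 7b - 25 → -9a + 12b^2 - 32b - 25
  leading term a: subtract (3/2)·f_2 from -9a + 12b^2 - 32b - 25 → 12b^2 - 32b + 20
  leading term b^2: no divisor's leading term divides it; move 12b^2 to the remainder.
  leading term b: no divisor's leading term divides it; move -32b to the remainder.
  leading term 1: no divisor's leading term divides it; move 20 to the remainder.
  remainder 12b^2 - 32b + 20 ≠ 0; add h_3 = 12b^2 - 32b + 20 to the basis.

The other S-polynomials (S(f_1,h_3), S(f_2,h_3)) all reduce to 0 modulo the current basis, so we have a Gröbner basis.
Inter-reduce: drop elements whose leading term is divisible by another's, tail-reduce, and make monic.
Reduced Gröbner basis: {a + 5, b^2 - 8/3b + 5/3}.

From the last basis element, b^2 - 8/3b + 5/3 = 0, so b takes values in {1, 5/3}. Each choice, substituted upward through the basis, yields the corresponding point(s) of the solution set.
  b = 1: the earlier basis element becomes a + 5 = 0, giving a = -5 — point (-5, 1).
  b = 5/3: the earlier basis element becomes a + 5 = 0, giving a = -5 — point (-5, 5/3).
Substituting each solution back into the original system confirms all equations vanish.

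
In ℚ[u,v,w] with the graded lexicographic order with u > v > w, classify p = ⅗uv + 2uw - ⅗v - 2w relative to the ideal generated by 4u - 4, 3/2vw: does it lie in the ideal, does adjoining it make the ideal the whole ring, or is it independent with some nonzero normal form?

First compute the reduced Gröbner basis of I by Buchberger's algorithm.
f_1 = 4u - 4, LT = u.
f_2 = 3/2vw, LT = vw.

S(f_1,f_2): leading monomials are coprime, so the S-polynomial reduces to 0 (Buchberger's first criterion).
Every S-polynomial of the final basis reduces to 0, so we have a Gröbner basis.
Inter-reduce: drop elements whose leading term is divisible by another's, tail-reduce, and make monic.
Reduced Gröbner basis: {vw, u - 1}.
Label its elements g_1 = vw, g_2 = u - 1.

Reduce p = ⅗uv + 2uw - ⅗v - 2w modulo G:
  leading term uv: subtract (⅗v)·g_2 from ⅗uv + 2uw - ⅗v - 2w → 2uw - 2w
  leading term uw: subtract (2w)·g_2 from 2uw - 2w → 0
  normal form = 0.
Since the normal form is 0, p ∈ I.

Ideal membership is decidable via reduction modulo a Gröbner basis.

⅗uv + 2uw - ⅗v - 2w lies in I (it reduces to 0).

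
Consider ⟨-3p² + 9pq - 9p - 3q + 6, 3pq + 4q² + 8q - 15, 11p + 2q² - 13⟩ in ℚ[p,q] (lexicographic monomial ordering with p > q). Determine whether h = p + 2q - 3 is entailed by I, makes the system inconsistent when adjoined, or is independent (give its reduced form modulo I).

First compute the reduced Gröbner basis of I by Buchberger's algorithm.
f_1 = -3p² + 9pq - 9p - 3q + 6, LT = p².
f_2 = 3pq + 4q² + 8q - 15, LT = pq.
f_3 = 11p + 2q² - 13, LT = p.

S(f_1,f_2): lcm = p²q. S = -13/3pq² + ⅓pq + 5p + q² - 2q.
  leading term pq²: subtract (-13/9q)·f_2 from -13/3pq² + ⅓pq + 5p + q² - 2q → ⅓pq + 5p + 52/9q³ + 113/9q² - 71/3q
  leading term pq: subtract (1/9)·f_2 from ⅓pq + 5p + 52/9q³ + 113/9q² - 71/3q → 5p + 52/9q³ + 109/9q² - 221/9q + 5/3
  leading term p: subtract (5/11)·f_3 from 5p + 52/9q³ + 109/9q² - 221/9q + 5/3 → 52/9q³ + 1109/99q² - 221/9q + 250/33
  leading term q³: no divisor's leading term divides it; move 52/9q³ to the remainder.
  leading term q²: no divisor's leading term divides it; move 1109/99q² to the remainder.
  leading term q: no divisor's leading term divides it; move -221/9q to the remainder.
  leading term 1: no divisor's leading term divides it; move 250/33 to the remainder.
  remainder 52/9q³ + 1109/99q² - 221/9q + 250/33 ≠ 0; add k_4 = 52/9q³ + 1109/99q² - 221/9q + 250/33 to the basis.

S(f_1,f_3): lcm = p². S = -2/11pq² - 3pq + 46/11p + q - 2.
  leading term pq²: subtract (-2/33q)·f_2 from -2/11pq² - 3pq + 46/11p + q - 2 → -3pq + 46/11p + 8/33q³ + 16/33q² + 1/11q - 2
  leading term pq: subtract (-1)·f_2 from -3pq + 46/11p + 8/33q³ + 16/33q² + 1/11q - 2 → 46/11p + 8/33q³ + 148/33q² + 89/11q - 17
  leading term p: subtract (46/121)·f_3 from 46/11p + 8/33q³ + 148/33q² + 89/11q - 17 → 8/33q³ + 1352/363q² + 89/11q - 1459/121
  leading term q³: subtract (6/143)·k_4 from 8/33q³ + 1352/363q² + 89/11q - 1459/121 → 15358/4719q² + 301/33q - 19467/1573
  leading term q²: no divisor's leading term divides it; move 15358/4719q² to the remainder.
  leading term q: no divisor's leading term divides it; move 301/33q to the remainder.
  leading term 1: no divisor's leading term divides it; move -19467/1573 to the remainder.
  remainder 15358/4719q² + 301/33q - 19467/1573 ≠ 0; add k_5 = 15358/4719q² + 301/33q - 19467/1573 to the basis.

S(f_2,f_3): lcm = pq. S = -2/11q³ + 4/3q² + 127/33q - 5.
  leading term q³: subtract (-9/286)·k_4 from -2/11q³ + 4/3q² + 127/33q - 5 → 15911/9438q² + 203/66q - 7490/1573
  leading term q²: subtract (2273/4388)·k_5 from 15911/9438q² + 203/66q - 7490/1573 → -79597/48268q + 79597/48268
  leading term q: no divisor's leading term divides it; move -79597/48268q to the remainder.
  leading term 1: no divisor's leading term divides it; move 79597/48268 to the remainder.
  remainder -79597/48268q + 79597/48268 ≠ 0; add k_6 = -79597/48268q + 79597/48268 to the basis.

The other S-polynomials (S(f_1,k_4), S(f_2,k_4), S(f_3,k_4), S(f_1,k_5), S(f_2,k_5), S(f_3,k_5), S(k_4,k_5), S(f_1,k_6), S(f_2,k_6), S(f_3,k_6), S(k_4,k_6), S(k_5,k_6)) all reduce to 0 modulo the current basis, so we have a Gröbner basis.
Inter-reduce: drop elements whose leading term is divisible by another's, tail-reduce, and make monic.
Reduced Gröbner basis: {p - 1, q - 1}.
Label its elements g_1 = p - 1, g_2 = q - 1.

Reduce h = p + 2q - 3 modulo G:
  leading term p: subtract (1)·g_1 from p + 2q - 3 → 2q - 2
  leading term q: subtract (2)·g_2 from 2q - 2 → 0
  normal form = 0.
Since the normal form is 0, h ∈ I.

p + 2q - 3 lies in I (it reduces to 0).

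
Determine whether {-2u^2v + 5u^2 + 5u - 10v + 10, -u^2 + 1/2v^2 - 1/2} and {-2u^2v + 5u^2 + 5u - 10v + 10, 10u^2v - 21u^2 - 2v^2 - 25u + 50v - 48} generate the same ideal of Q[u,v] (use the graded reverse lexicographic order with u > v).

Yes, the ideals are equal.

Equality of ideals is decidable: compute both reduced Gröbner bases (unique for the ordering) and check whether they agree.
Buchberger on the first generating set:
f_1 = -2u^2v + 5u^2 + 5u - 10v + 10, LT = u^2v.
f_2 = -u^2 + 1/2v^2 - 1/2, LT = u^2.

S(f_1,f_2): lcm = u^2v. S = 1/2v^3 - 5/2u^2 - 5/2u + 9/2v - 5.
  leading term v^3: no divisor's leading term divides it; move 1/2v^3 to the remainder.
  leading term u^2: subtract (5/2)·f_2 from -5/2u^2 - 5/2u + 9/2v - 5 → -5/4v^2 - 5/2u + 9/2v - 15/4
  leading term v^2: no divisor's leading term divides it; move -5/4v^2 to the remainder.
  leading term u: no divisor's leading term divides it; move -5/2u to the remainder.
  leading term v: no divisor's leading term divides it; move 9/2v to the remainder.
  leading term 1: no divisor's leading term divides it; move -15/4 to the remainder.
  remainder 1/2v^3 - 5/4v^2 - 5/2u + 9/2v - 15/4 ≠ 0; add g_3 = 1/2v^3 - 5/4v^2 - 5/2u + 9/2v - 15/4 to the basis.

The other S-polynomials (S(f_1,g_3), S(f_2,g_3)) all reduce to 0 modulo the current basis, so we have a Gröbner basis.
Inter-reduce: drop elements whose leading term is divisible by another's, tail-reduce, and make monic.
Reduced Gröbner basis: {v^3 - 5/2v^2 - 5u + 9v - 15/2, u^2 - 1/2v^2 + 1/2}.

Buchberger on the second generating set:
h_1 = -2u^2v + 5u^2 + 5u - 10v + 10, LT = u^2v.
h_2 = 10u^2v - 21u^2 - 2v^2 - 25u + 50v - 48, LT = u^2v.

S(h_1,h_2): lcm = u^2v. S = -2/5u^2 + 1/5v^2 - 1/5.
  leading term u^2: no divisor's leading term divides it; move -2/5u^2 to the remainder.
  leading term v^2: no divisor's leading term divides it; move 1/5v^2 to the remainder.
  leading term 1: no divisor's leading term divides it; move -1/5 to the remainder.
  remainder -2/5u^2 + 1/5v^2 - 1/5 ≠ 0; add k_3 = -2/5u^2 + 1/5v^2 - 1/5 to the basis.

S(h_1,k_3): lcm = u^2v. S = 1/2v^3 - 5/2u^2 - 5/2u + 9/2v - 5.
  leading term v^3: no divisor's leading term divides it; move 1/2v^3 to the remainder.
  leading term u^2: subtract (25/4)·k_3 from -5/2u^2 - 5/2u + 9/2v - 5 → -5/4v^2 - 5/2u + 9/2v - 15/4
  leading term v^2: no divisor's leading term divides it; move -5/4v^2 to the remainder.
  leading term u: no divisor's leading term divides it; move -5/2u to the remainder.
  leading term v: no divisor's leading term divides it; move 9/2v to the remainder.
  leading term 1: no divisor's leading term divides it; move -15/4 to the remainder.
  remainder 1/2v^3 - 5/4v^2 - 5/2u + 9/2v - 15/4 ≠ 0; add k_4 = 1/2v^3 - 5/4v^2 - 5/2u + 9/2v - 15/4 to the basis.

The other S-polynomials (S(h_2,k_3), S(h_1,k_4), S(h_2,k_4), S(k_3,k_4)) all reduce to 0 modulo the current basis, so we have a Gröbner basis.
Inter-reduce: drop elements whose leading term is divisible by another's, tail-reduce, and make monic.
Reduced Gröbner basis: {v^3 - 5/2v^2 - 5u + 9v - 15/2, u^2 - 1/2v^2 + 1/2}.

These coincide, so the ideals are equal.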